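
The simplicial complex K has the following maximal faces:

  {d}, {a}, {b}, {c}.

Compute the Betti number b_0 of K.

Order the vertices as a < b < c < d. Listing each simplex with vertices in this order, K has dimension 0 with simplices:

  0-simplices (4): a, b, c, d

giving chain groups C_0 ≅ Z^4.

From H_k ≅ ker(∂_k) / im(∂_{k+1}) we obtain:

  H_0: rank C_0 − rank ∂_1 = 4 − 0 = 4, and there is no ∂_1, so H_0 ≅ Z^4.

Hence the Betti numbers are b_0 = 4.

b_0 = 4.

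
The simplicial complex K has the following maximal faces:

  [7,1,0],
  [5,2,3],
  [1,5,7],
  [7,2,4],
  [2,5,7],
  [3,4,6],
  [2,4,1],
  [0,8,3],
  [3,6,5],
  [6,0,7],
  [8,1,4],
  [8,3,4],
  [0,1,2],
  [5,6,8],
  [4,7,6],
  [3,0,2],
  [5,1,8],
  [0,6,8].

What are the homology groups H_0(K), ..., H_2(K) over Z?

Order the vertices as 0 < 1 < 2 < 3 < 4 < 5 < 6 < 7 < 8. Listing each simplex with vertices in this order, K has dimension 2 with simplices:

  0-simplices (9): [0], [1], [2], [3], [4], [5], [6], [7], [8]
  1-simplices (27): (27 of them)
  2-simplices (18): [0,1,2], [0,1,7], [0,2,3], [0,3,8], [0,6,7], [0,6,8], [1,2,4], [1,4,8], [1,5,7], [1,5,8], [2,3,5], [2,4,7], [2,5,7], [3,4,6], [3,4,8], [3,5,6], [4,6,7], [5,6,8]

so the chain groups are C_0 ≅ Z^9, C_1 ≅ Z^27, C_2 ≅ Z^18.

∂_1: C_1 → C_0 sends each edge [p,q] (with p < q) to q − p.
As a 9×27 matrix over Z this has rank 8, with invariant factors (1,1,1,1,1,1,1,1).

Boundary ∂_2: C_2 → C_1 maps a triangle to the signed sum of its edges. For instance
  ∂[0,1,7] = [1,7] − [0,7] + [0,1],
  ∂[0,1,2] = [1,2] − [0,2] + [0,1].
The 27×18 boundary matrix has rank 18 and Smith normal form diag(1,1,1,1,1,1,1,1,1,1,1,1,1,1,1,1,1,2).

Computing H_k = (kernel of ∂_k) / (image of ∂_{k+1}):

  H_0: rank C_0 − rank ∂_1 = 9 − 8 = 1, and the invariant factors of ∂_1 are all 1, so H_0 ≅ Z.
  H_1: rank ker ∂_1 − rank ∂_2 = (27 − 8) − 18 = 1, and ∂_2 has invariant factor 2 > 1, so H_1 ≅ Z ⊕ Z/2Z.
  H_2: rank ker ∂_2 − rank ∂_3 = (18 − 18) − 0 = 0, and there is no ∂_3, so H_2 ≅ 0.

As a check, the Euler characteristic is 9 − 27 + 18 = 0, which agrees with 1 − 1 + 0 = 0.

H_0 = Z,  H_1 = Z ⊕ Z/2Z,  H_2 = 0.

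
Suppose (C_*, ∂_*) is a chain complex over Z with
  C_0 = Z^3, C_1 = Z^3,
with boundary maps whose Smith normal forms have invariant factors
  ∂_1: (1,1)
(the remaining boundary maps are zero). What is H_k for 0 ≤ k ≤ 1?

H_0 = Z,  H_1 = Z.

H_0: b_0 = 3 − 0 − 2 = 1; torsion from ∂_1 factors > 1: none. So H_0 = Z.
H_1: b_1 = 3 − 2 − 0 = 1; torsion from ∂_2 factors > 1: none. So H_1 = Z.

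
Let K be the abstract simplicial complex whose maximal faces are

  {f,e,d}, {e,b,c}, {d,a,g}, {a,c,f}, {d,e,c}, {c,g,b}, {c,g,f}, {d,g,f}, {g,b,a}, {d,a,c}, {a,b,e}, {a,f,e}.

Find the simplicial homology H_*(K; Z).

Order the vertices as a < b < c < d < e < f < g. Listing each simplex with vertices in this order, K has dimension 2 with simplices:

  0-simplices (7): a, b, c, d, e, f, g
  1-simplices (18): ab, ac, ad, ae, af, ag, bc, be, bg, cd, ce, cf, cg, de, df, dg, ef, fg
  2-simplices (12): abe, abg, acd, acf, adg, aef, bce, bcg, cde, cfg, def, dfg

so the chain groups are C_0 ≅ Z^7, C_1 ≅ Z^18, C_2 ≅ Z^12.

∂_1: C_1 → C_0 is given by ∂[p,q] = [q] − [p]. For instance
  ∂ag = g − a.
This gives a 7×18 integer matrix of rank 6; reducing to Smith normal form yields diagonal entries (1,1,1,1,1,1).

Boundary ∂_2: C_2 → C_1 sends each 2-simplex [p,q,r] to [q,r] − [p,r] + [p,q]. For instance
  ∂adg = dg − ag + ad,
  ∂bcg = cg − bg + bc.
This gives a 18×12 integer matrix of rank 12; reducing to Smith normal form yields diagonal entries (1,1,1,1,1,1,1,1,1,1,1,2).

Computing H_k = (kernel of ∂_k) / (image of ∂_{k+1}):

  H_0: rank C_0 − rank ∂_1 = 7 − 6 = 1, and the invariant factors of ∂_1 are all 1, so H_0 ≅ Z.
  H_1: rank ker ∂_1 − rank ∂_2 = (18 − 6) − 12 = 0, and ∂_2 has invariant factor 2 > 1, so H_1 ≅ Z/2.
  H_2: rank ker ∂_2 − rank ∂_3 = (12 − 12) − 0 = 0, and there is no ∂_3, so H_2 ≅ 0.

As a check, the Euler characteristic is 7 − 18 + 12 = 1, which agrees with 1 − 0 + 0 = 1.
(K is a triangulation of the real projective plane RP^2.)

H_0 ≅ Z,  H_1 ≅ Z/2,  H_2 = 0.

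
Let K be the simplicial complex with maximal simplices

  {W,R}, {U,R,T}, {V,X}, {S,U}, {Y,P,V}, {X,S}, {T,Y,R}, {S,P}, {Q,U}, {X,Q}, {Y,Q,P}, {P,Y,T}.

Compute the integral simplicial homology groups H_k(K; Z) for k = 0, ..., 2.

We work with the vertex ordering P < Q < R < S < T < U < V < W < X < Y. The simplices of K, each written with vertices in increasing order, are:

  0-simplices (10): P, Q, R, S, T, U, V, W, X, Y
  1-simplices (18): PQ, PS, PT, PV, PY, QU, QX, QY, RT, RU, RW, RY, SU, SX, TU, TY, VX, VY
  2-simplices (5): PQY, PTY, PVY, RTU, RTY

Hence C_0 ≅ Z^10, C_1 ≅ Z^18, C_2 ≅ Z^5.

The boundary map ∂_1: C_1 → C_0 is given by ∂[p,q] = [q] − [p]. For instance
  ∂QU = U − Q.
This gives a 10×18 integer matrix of rank 9; reducing to Smith normal form yields diagonal entries (1,1,1,1,1,1,1,1,1).

Boundary ∂_2: C_2 → C_1 sends each 2-simplex [p,q,r] to [q,r] − [p,r] + [p,q]. For instance
  ∂PTY = TY − PY + PT,
  ∂PQY = QY − PY + PQ.
This gives a 18×5 integer matrix of rank 5; reducing to Smith normal form yields diagonal entries (1,1,1,1,1).

Reading off H_k = ker ∂_k / im ∂_{k+1}:

  H_0: rank C_0 − rank ∂_1 = 10 − 9 = 1, and the invariant factors of ∂_1 are all 1, so H_0 = Z.
  H_1: rank ker ∂_1 − rank ∂_2 = (18 − 9) − 5 = 4, and the invariant factors of ∂_2 are all 1, so H_1 = Z^4.
  H_2: rank ker ∂_2 − rank ∂_3 = (5 − 5) − 0 = 0, and there is no ∂_3, so H_2 = 0.

As a check, the Euler characteristic is 10 − 18 + 5 = -3, which agrees with 1 − 4 + 0 = -3.

H_0 ≅ Z,  H_1 ≅ Z^4,  H_2 = 0.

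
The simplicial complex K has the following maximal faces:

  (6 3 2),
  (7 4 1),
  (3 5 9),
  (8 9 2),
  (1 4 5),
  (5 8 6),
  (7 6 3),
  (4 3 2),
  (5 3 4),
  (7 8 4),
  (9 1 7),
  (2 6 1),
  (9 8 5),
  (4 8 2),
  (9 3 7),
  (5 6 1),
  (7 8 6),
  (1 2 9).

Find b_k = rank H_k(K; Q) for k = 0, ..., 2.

Take the total order 1 < 2 < 3 < 4 < 5 < 6 < 7 < 8 < 9 on the vertex set. Then K (dimension 2) consists of the simplices:

  0-simplices (9): [1], [2], [3], [4], [5], [6], [7], [8], [9]
  1-simplices (27): (27 of them)
  2-simplices (18): [1,2,6], [1,2,9], [1,4,5], [1,4,7], [1,5,6], [1,7,9], [2,3,4], [2,3,6], [2,4,8], [2,8,9], [3,4,5], [3,5,9], [3,6,7], [3,7,9], [4,7,8], [5,6,8], [5,8,9], [6,7,8]

Hence C_0 ≅ Z^9, C_1 ≅ Z^27, C_2 ≅ Z^18.

The boundary map ∂_1: C_1 → C_0 sends each edge [p,q] (with p < q) to q − p. For instance
  ∂[7,8] = [8] − [7].
This gives a 9×27 integer matrix of rank 8; reducing to Smith normal form yields diagonal entries (1,1,1,1,1,1,1,1).

∂_2: C_2 → C_1 acts by ∂[p,q,r] = [q,r] − [p,r] + [p,q]. For instance
  ∂[2,3,6] = [3,6] − [2,6] + [2,3],
  ∂[1,5,6] = [5,6] − [1,6] + [1,5].
The resulting 27×18 matrix has rank 17, and its Smith normal form has invariant factors (1,1,1,1,1,1,1,1,1,1,1,1,1,1,1,1,1).

Computing H_k = (kernel of ∂_k) / (image of ∂_{k+1}):

  H_0: rank C_0 − rank ∂_1 = 9 − 8 = 1, and the invariant factors of ∂_1 are all 1, so H_0 = Z.
  H_1: rank ker ∂_1 − rank ∂_2 = (27 − 8) − 17 = 2, and the invariant factors of ∂_2 are all 1, so H_1 = Z^2.
  H_2: rank ker ∂_2 − rank ∂_3 = (18 − 17) − 0 = 1, and there is no ∂_3, so H_2 = Z.

(K is a triangulation of the torus T^2.)

Hence the Betti numbers are b_0 = 1, b_1 = 2, b_2 = 1.

b_0 = 1, b_1 = 2, b_2 = 1.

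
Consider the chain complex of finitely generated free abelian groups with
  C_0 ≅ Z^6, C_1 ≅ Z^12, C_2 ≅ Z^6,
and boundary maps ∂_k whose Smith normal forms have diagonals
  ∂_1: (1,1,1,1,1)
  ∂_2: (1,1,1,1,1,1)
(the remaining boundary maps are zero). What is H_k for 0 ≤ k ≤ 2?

H_0: b_0 = 6 − 0 − 5 = 1; torsion from ∂_1 factors > 1: none. So H_0 = Z.
H_1: b_1 = 12 − 5 − 6 = 1; torsion from ∂_2 factors > 1: none. So H_1 = Z.
H_2: b_2 = 6 − 6 − 0 = 0; torsion from ∂_3 factors > 1: none. So H_2 = 0.

H_0 = Z,  H_1 = Z,  H_2 = 0.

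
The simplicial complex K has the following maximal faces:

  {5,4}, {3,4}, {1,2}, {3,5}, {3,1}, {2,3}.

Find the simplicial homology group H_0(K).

H_0 = Z.

We work with the vertex ordering 1 < 2 < 3 < 4 < 5. The simplices of K, each written with vertices in increasing order, are:

  0-simplices (5): [1], [2], [3], [4], [5]
  1-simplices (6): [1,2], [1,3], [2,3], [3,4], [3,5], [4,5]

giving chain groups C_0 ≅ Z^5, C_1 ≅ Z^6.

The boundary map ∂_1: C_1 → C_0 is given by ∂[p,q] = [q] − [p]. For instance
  ∂[1,2] = [2] − [1].
The 5×6 boundary matrix has rank 4 and Smith normal form diag(1,1,1,1).

Reading off H_k = ker ∂_k / im ∂_{k+1}:

  H_0: rank C_0 − rank ∂_1 = 5 − 4 = 1, and the invariant factors of ∂_1 are all 1, so H_0 = Z.

(K is a triangulation of a wedge of 2 circles.)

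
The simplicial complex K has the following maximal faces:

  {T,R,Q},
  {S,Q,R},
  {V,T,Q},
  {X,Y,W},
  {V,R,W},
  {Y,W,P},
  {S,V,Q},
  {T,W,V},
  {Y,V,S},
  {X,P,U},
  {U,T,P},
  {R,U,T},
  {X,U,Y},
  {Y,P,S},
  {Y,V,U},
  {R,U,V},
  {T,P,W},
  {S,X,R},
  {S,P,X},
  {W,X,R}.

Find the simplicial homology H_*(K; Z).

Take the total order P < Q < R < S < T < U < V < W < X < Y on the vertex set. Then K (dimension 2) consists of the simplices:

  0-simplices (10): P, Q, R, S, T, U, V, W, X, Y
  1-simplices (30): PS, PT, PU, PW, PX, PY, QR, QS, QT, QV, RS, RT, RU, RV, RW, RX, SV, SX, SY, TU, TV, TW, UV, UX, UY, VW, VY, WX, WY, XY
  2-simplices (20): PSX, PSY, PTU, PTW, PUX, PWY, QRS, QRT, QSV, QTV, RSX, RTU, RUV, RVW, RWX, SVY, TVW, UVY, UXY, WXY

giving chain groups C_0 ≅ Z^10, C_1 ≅ Z^30, C_2 ≅ Z^20.

Boundary ∂_1: C_1 → C_0 maps an edge to its endpoints' difference, ∂[p,q] = q − p.
The resulting 10×30 matrix has rank 9, and its Smith normal form has invariant factors (1,1,1,1,1,1,1,1,1).

Boundary ∂_2: C_2 → C_1 sends each 2-simplex [p,q,r] to [q,r] − [p,r] + [p,q]. For instance
  ∂PSY = SY − PY + PS,
  ∂PTW = TW − PW + PT.
The 30×20 boundary matrix has rank 20 and Smith normal form diag(1,1,1,1,1,1,1,1,1,1,1,1,1,1,1,1,1,1,1,2).

From H_k ≅ ker(∂_k) / im(∂_{k+1}) we obtain:

  H_0: rank C_0 − rank ∂_1 = 10 − 9 = 1, and the invariant factors of ∂_1 are all 1, so H_0 ≅ Z.
  H_1: rank ker ∂_1 − rank ∂_2 = (30 − 9) − 20 = 1, and ∂_2 has invariant factor 2 > 1, so H_1 ≅ Z × Z/2.
  H_2: rank ker ∂_2 − rank ∂_3 = (20 − 20) − 0 = 0, and there is no ∂_3, so H_2 ≅ 0.

(K is a triangulation of the Klein bottle.)

H_0 ≅ Z,  H_1 ≅ Z × Z/2,  H_2 = 0.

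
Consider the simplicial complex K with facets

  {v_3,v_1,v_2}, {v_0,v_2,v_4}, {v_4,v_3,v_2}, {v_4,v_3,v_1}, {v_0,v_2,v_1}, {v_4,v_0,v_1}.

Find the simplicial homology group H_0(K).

H_0 = Z.

K has 5 vertices, 9 edges, 6 triangles.
rank ∂_0 = 0, rank ∂_1 = 4 ⇒ b_0 = 5 − 0 − 4 = 1; all invariant factors of ∂_1 are 1 so no torsion. So H_0 = Z.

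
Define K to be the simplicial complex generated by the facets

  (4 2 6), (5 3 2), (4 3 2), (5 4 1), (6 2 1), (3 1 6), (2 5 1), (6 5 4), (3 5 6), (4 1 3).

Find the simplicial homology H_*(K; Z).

H_0 = Z,  H_1 = Z_2,  H_2 = 0.

We work with the vertex ordering 1 < 2 < 3 < 4 < 5 < 6. The simplices of K, each written with vertices in increasing order, are:

  0-simplices (6): [1], [2], [3], [4], [5], [6]
  1-simplices (15): [1,2], [1,3], [1,4], [1,5], [1,6], [2,3], [2,4], [2,5], [2,6], [3,4], [3,5], [3,6], [4,5], [4,6], [5,6]
  2-simplices (10): [1,2,5], [1,2,6], [1,3,4], [1,3,6], [1,4,5], [2,3,4], [2,3,5], [2,4,6], [3,5,6], [4,5,6]

Hence C_0 ≅ Z^6, C_1 ≅ Z^15, C_2 ≅ Z^10.

Boundary ∂_1: C_1 → C_0 sends each edge [p,q] (with p < q) to q − p. For instance
  ∂[1,2] = [2] − [1].
The 6×15 boundary matrix has rank 5 and Smith normal form diag(1,1,1,1,1).

∂_2: C_2 → C_1 sends each 2-simplex [p,q,r] to [q,r] − [p,r] + [p,q]. For instance
  ∂[1,2,5] = [2,5] − [1,5] + [1,2],
  ∂[2,3,5] = [3,5] − [2,5] + [2,3].
As a 15×10 matrix over Z this has rank 10, with invariant factors (1,1,1,1,1,1,1,1,1,2).

From H_k ≅ ker(∂_k) / im(∂_{k+1}) we obtain:

  H_0: rank C_0 − rank ∂_1 = 6 − 5 = 1, and the invariant factors of ∂_1 are all 1, so H_0 ≅ Z.
  H_1: rank ker ∂_1 − rank ∂_2 = (15 − 5) − 10 = 0, and ∂_2 has invariant factor 2 > 1, so H_1 ≅ Z_2.
  H_2: rank ker ∂_2 − rank ∂_3 = (10 − 10) − 0 = 0, and there is no ∂_3, so H_2 ≅ 0.

As a check, the Euler characteristic is 6 − 15 + 10 = 1, which agrees with 1 − 0 + 0 = 1.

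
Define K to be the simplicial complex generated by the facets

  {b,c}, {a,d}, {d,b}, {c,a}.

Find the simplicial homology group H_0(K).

Fix the vertex order a < b < c < d and write every simplex with vertices in increasing order. Then dim K = 1 and the simplices of K are:

  0-simplices (4): a, b, c, d
  1-simplices (4): ac, ad, bc, bd

so the chain groups are C_0 ≅ Z^4, C_1 ≅ Z^4.

The boundary map ∂_1: C_1 → C_0 maps an edge to its endpoints' difference, ∂[p,q] = q − p.
As a 4×4 matrix over Z this has rank 3, with invariant factors (1,1,1).

Computing H_k = (kernel of ∂_k) / (image of ∂_{k+1}):

  H_0: rank C_0 − rank ∂_1 = 4 − 3 = 1, and the invariant factors of ∂_1 are all 1, so H_0 = Z.

(K is a triangulation of the circle S^1.)

H_0 ≅ Z.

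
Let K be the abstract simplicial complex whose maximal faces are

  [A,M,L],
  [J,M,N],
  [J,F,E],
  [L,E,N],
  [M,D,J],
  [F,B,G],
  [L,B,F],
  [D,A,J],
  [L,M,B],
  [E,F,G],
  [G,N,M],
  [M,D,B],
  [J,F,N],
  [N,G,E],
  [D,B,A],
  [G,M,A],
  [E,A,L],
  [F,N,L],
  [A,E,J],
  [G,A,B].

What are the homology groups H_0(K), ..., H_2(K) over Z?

Order the vertices as A < B < D < E < F < G < J < L < M < N. Listing each simplex with vertices in this order, K has dimension 2 with simplices:

  0-simplices (10): A, B, D, E, F, G, J, L, M, N
  1-simplices (30): AB, AD, AE, AG, AJ, AL, AM, BD, BF, BG, BL, BM, DJ, DM, EF, EG, EJ, EL, EN, FG, FJ, FL, FN, GM, GN, JM, JN, LM, LN, MN
  2-simplices (20): ABD, ABG, ADJ, AEJ, AEL, AGM, ALM, BDM, BFG, BFL, BLM, DJM, EFG, EFJ, EGN, ELN, FJN, FLN, GMN, JMN

Hence C_0 ≅ Z^10, C_1 ≅ Z^30, C_2 ≅ Z^20.

Boundary ∂_1: C_1 → C_0 is given by ∂[p,q] = [q] − [p].
The resulting 10×30 matrix has rank 9, and its Smith normal form has invariant factors (1,1,1,1,1,1,1,1,1).

The boundary map ∂_2: C_2 → C_1 maps a triangle to the signed sum of its edges. For instance
  ∂ABD = BD − AD + AB,
  ∂ELN = LN − EN + EL.
The resulting 30×20 matrix has rank 20, and its Smith normal form has invariant factors (1,1,1,1,1,1,1,1,1,1,1,1,1,1,1,1,1,1,1,2).

Reading off H_k = ker ∂_k / im ∂_{k+1}:

  H_0: rank C_0 − rank ∂_1 = 10 − 9 = 1, and the invariant factors of ∂_1 are all 1, so H_0 = Z.
  H_1: rank ker ∂_1 − rank ∂_2 = (30 − 9) − 20 = 1, and ∂_2 has invariant factor 2 > 1, so H_1 = Z ⊕ Z/2.
  H_2: rank ker ∂_2 − rank ∂_3 = (20 − 20) − 0 = 0, and there is no ∂_3, so H_2 = 0.

As a check, the Euler characteristic is 10 − 30 + 20 = 0, which agrees with 1 − 1 + 0 = 0.

H_0 ≅ Z,  H_1 ≅ Z ⊕ Z/2,  H_2 = 0.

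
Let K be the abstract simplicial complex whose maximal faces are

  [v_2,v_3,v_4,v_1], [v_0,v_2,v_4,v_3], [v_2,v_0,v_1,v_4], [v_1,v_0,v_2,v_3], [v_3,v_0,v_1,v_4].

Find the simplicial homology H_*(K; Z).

Take the total order v_0 < v_1 < v_2 < v_3 < v_4 on the vertex set. Then K (dimension 3) consists of the simplices:

  0-simplices (5): [v_0], [v_1], [v_2], [v_3], [v_4]
  1-simplices (10): [v_0,v_1], [v_0,v_2], [v_0,v_3], [v_0,v_4], [v_1,v_2], [v_1,v_3], [v_1,v_4], [v_2,v_3], [v_2,v_4], [v_3,v_4]
  2-simplices (10): [v_0,v_1,v_2], [v_0,v_1,v_3], [v_0,v_1,v_4], [v_0,v_2,v_3], [v_0,v_2,v_4], [v_0,v_3,v_4], [v_1,v_2,v_3], [v_1,v_2,v_4], [v_1,v_3,v_4], [v_2,v_3,v_4]
  3-simplices (5): [v_0,v_1,v_2,v_3], [v_0,v_1,v_2,v_4], [v_0,v_1,v_3,v_4], [v_0,v_2,v_3,v_4], [v_1,v_2,v_3,v_4]

so the chain groups are C_0 ≅ Z^5, C_1 ≅ Z^10, C_2 ≅ Z^10, C_3 ≅ Z^5.

∂_1: C_1 → C_0 sends each edge [p,q] (with p < q) to q − p. For instance
  ∂[v_1,v_2] = [v_2] − [v_1].
As a 5×10 matrix over Z this has rank 4, with invariant factors (1,1,1,1).

Boundary ∂_2: C_2 → C_1 acts by ∂[p,q,r] = [q,r] − [p,r] + [p,q]. For instance
  ∂[v_0,v_3,v_4] = [v_3,v_4] − [v_0,v_4] + [v_0,v_3],
  ∂[v_1,v_2,v_4] = [v_2,v_4] − [v_1,v_4] + [v_1,v_2].
The 10×10 boundary matrix has rank 6 and Smith normal form diag(1,1,1,1,1,1).

Boundary ∂_3: C_3 → C_2 sends each 3-simplex σ to the alternating sum Σ_i (−1)^i (σ with its i-th vertex removed). For instance
  ∂[v_1,v_2,v_3,v_4] = [v_2,v_3,v_4] − [v_1,v_3,v_4] + [v_1,v_2,v_4] − [v_1,v_2,v_3],
  ∂[v_0,v_1,v_3,v_4] = [v_1,v_3,v_4] − [v_0,v_3,v_4] + [v_0,v_1,v_4] − [v_0,v_1,v_3].
The resulting 10×5 matrix has rank 4, and its Smith normal form has invariant factors (1,1,1,1).

Now H_k = ker ∂_k / im ∂_{k+1}, so:

  H_0: rank C_0 − rank ∂_1 = 5 − 4 = 1, and the invariant factors of ∂_1 are all 1, so H_0 ≅ Z.
  H_1: rank ker ∂_1 − rank ∂_2 = (10 − 4) − 6 = 0, and the invariant factors of ∂_2 are all 1, so H_1 ≅ 0.
  H_2: rank ker ∂_2 − rank ∂_3 = (10 − 6) − 4 = 0, and the invariant factors of ∂_3 are all 1, so H_2 ≅ 0.
  H_3: rank ker ∂_3 − rank ∂_4 = (5 − 4) − 0 = 1, and there is no ∂_4, so H_3 ≅ Z.

(K is a triangulation of the 3-sphere S^3.)

H_0 = Z,  H_1 = 0,  H_2 = 0,  H_3 = Z.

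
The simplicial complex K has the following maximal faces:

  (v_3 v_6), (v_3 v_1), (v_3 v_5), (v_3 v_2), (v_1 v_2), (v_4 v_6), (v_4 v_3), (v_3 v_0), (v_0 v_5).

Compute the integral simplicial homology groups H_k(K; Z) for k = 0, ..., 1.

We work with the vertex ordering v_0 < v_1 < v_2 < v_3 < v_4 < v_5 < v_6. The simplices of K, each written with vertices in increasing order, are:

  0-simplices (7): [v_0], [v_1], [v_2], [v_3], [v_4], [v_5], [v_6]
  1-simplices (9): [v_0,v_3], [v_0,v_5], [v_1,v_2], [v_1,v_3], [v_2,v_3], [v_3,v_4], [v_3,v_5], [v_3,v_6], [v_4,v_6]

Hence C_0 ≅ Z^7, C_1 ≅ Z^9.

∂_1: C_1 → C_0 is given by ∂[p,q] = [q] − [p]. For instance
  ∂[v_4,v_6] = [v_6] − [v_4].
As a 7×9 matrix over Z this has rank 6, with invariant factors (1,1,1,1,1,1).

Computing H_k = (kernel of ∂_k) / (image of ∂_{k+1}):

  H_0: rank C_0 − rank ∂_1 = 7 − 6 = 1, and the invariant factors of ∂_1 are all 1, so H_0 = Z.
  H_1: rank ker ∂_1 − rank ∂_2 = (9 − 6) − 0 = 3, and there is no ∂_2, so H_1 = Z^3.

As a check, the Euler characteristic is 7 − 9 = -2, which agrees with 1 − 3 = -2.
(K is a triangulation of a wedge of 3 circles.)

H_0 = Z,  H_1 = Z^3.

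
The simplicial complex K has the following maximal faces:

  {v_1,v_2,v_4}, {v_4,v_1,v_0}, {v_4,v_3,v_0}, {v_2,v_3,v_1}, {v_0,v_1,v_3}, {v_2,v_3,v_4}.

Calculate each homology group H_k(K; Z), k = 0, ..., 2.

We work with the vertex ordering v_0 < v_1 < v_2 < v_3 < v_4. The simplices of K, each written with vertices in increasing order, are:

  0-simplices (5): [v_0], [v_1], [v_2], [v_3], [v_4]
  1-simplices (9): [v_0,v_1], [v_0,v_3], [v_0,v_4], [v_1,v_2], [v_1,v_3], [v_1,v_4], [v_2,v_3], [v_2,v_4], [v_3,v_4]
  2-simplices (6): [v_0,v_1,v_3], [v_0,v_1,v_4], [v_0,v_3,v_4], [v_1,v_2,v_3], [v_1,v_2,v_4], [v_2,v_3,v_4]

so the chain groups are C_0 ≅ Z^5, C_1 ≅ Z^9, C_2 ≅ Z^6.

Boundary ∂_1: C_1 → C_0 sends each edge [p,q] (with p < q) to q − p.
The 5×9 boundary matrix has rank 4 and Smith normal form diag(1,1,1,1).

∂_2: C_2 → C_1 maps a triangle to the signed sum of its edges. For instance
  ∂[v_1,v_2,v_3] = [v_2,v_3] − [v_1,v_3] + [v_1,v_2],
  ∂[v_2,v_3,v_4] = [v_3,v_4] − [v_2,v_4] + [v_2,v_3].
The 9×6 boundary matrix has rank 5 and Smith normal form diag(1,1,1,1,1).

Reading off H_k = ker ∂_k / im ∂_{k+1}:

  H_0: rank C_0 − rank ∂_1 = 5 − 4 = 1, and the invariant factors of ∂_1 are all 1, so H_0 = Z.
  H_1: rank ker ∂_1 − rank ∂_2 = (9 − 4) − 5 = 0, and the invariant factors of ∂_2 are all 1, so H_1 = 0.
  H_2: rank ker ∂_2 − rank ∂_3 = (6 − 5) − 0 = 1, and there is no ∂_3, so H_2 = Z.

H_0 ≅ Z,  H_1 = 0,  H_2 ≅ Z.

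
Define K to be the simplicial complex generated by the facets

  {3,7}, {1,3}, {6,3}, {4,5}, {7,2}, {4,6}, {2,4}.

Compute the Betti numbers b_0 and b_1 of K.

b_0 = 1, b_1 = 1.

Order the vertices as 1 < 2 < 3 < 4 < 5 < 6 < 7. Listing each simplex with vertices in this order, K has dimension 1 with simplices:

  0-simplices (7): [1], [2], [3], [4], [5], [6], [7]
  1-simplices (7): [1,3], [2,4], [2,7], [3,6], [3,7], [4,5], [4,6]

giving chain groups C_0 ≅ Z^7, C_1 ≅ Z^7.

∂_1: C_1 → C_0 sends each edge [p,q] (with p < q) to q − p. For instance
  ∂[3,6] = [6] − [3].
The 7×7 boundary matrix has rank 6 and Smith normal form diag(1,1,1,1,1,1).

Now H_k = ker ∂_k / im ∂_{k+1}, so:

  H_0: rank C_0 − rank ∂_1 = 7 − 6 = 1, and the invariant factors of ∂_1 are all 1, so H_0 = Z.
  H_1: rank ker ∂_1 − rank ∂_2 = (7 − 6) − 0 = 1, and there is no ∂_2, so H_1 = Z.

Hence the Betti numbers are b_0 = 1, b_1 = 1.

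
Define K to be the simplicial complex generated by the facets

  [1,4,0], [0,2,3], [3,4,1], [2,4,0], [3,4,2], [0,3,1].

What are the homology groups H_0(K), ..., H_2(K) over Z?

H_0 ≅ Z,  H_1 = 0,  H_2 ≅ Z.

Fix the vertex order 0 < 1 < 2 < 3 < 4 and write every simplex with vertices in increasing order. Then dim K = 2 and the simplices of K are:

  0-simplices (5): [0], [1], [2], [3], [4]
  1-simplices (9): [0,1], [0,2], [0,3], [0,4], [1,3], [1,4], [2,3], [2,4], [3,4]
  2-simplices (6): [0,1,3], [0,1,4], [0,2,3], [0,2,4], [1,3,4], [2,3,4]

so the chain groups are C_0 ≅ Z^5, C_1 ≅ Z^9, C_2 ≅ Z^6.

Boundary ∂_1: C_1 → C_0 maps an edge to its endpoints' difference, ∂[p,q] = q − p.
This gives a 5×9 integer matrix of rank 4; reducing to Smith normal form yields diagonal entries (1,1,1,1).

The boundary map ∂_2: C_2 → C_1 sends each 2-simplex [p,q,r] to [q,r] − [p,r] + [p,q]. For instance
  ∂[1,3,4] = [3,4] − [1,4] + [1,3],
  ∂[0,1,4] = [1,4] − [0,4] + [0,1].
As a 9×6 matrix over Z this has rank 5, with invariant factors (1,1,1,1,1).

Computing H_k = (kernel of ∂_k) / (image of ∂_{k+1}):

  H_0: rank C_0 − rank ∂_1 = 5 − 4 = 1, and the invariant factors of ∂_1 are all 1, so H_0 ≅ Z.
  H_1: rank ker ∂_1 − rank ∂_2 = (9 − 4) − 5 = 0, and the invariant factors of ∂_2 are all 1, so H_1 ≅ 0.
  H_2: rank ker ∂_2 − rank ∂_3 = (6 − 5) − 0 = 1, and there is no ∂_3, so H_2 ≅ Z.

As a check, the Euler characteristic is 5 − 9 + 6 = 2, which agrees with 1 − 0 + 1 = 2.
(K is a triangulation of the 2-sphere S^2.)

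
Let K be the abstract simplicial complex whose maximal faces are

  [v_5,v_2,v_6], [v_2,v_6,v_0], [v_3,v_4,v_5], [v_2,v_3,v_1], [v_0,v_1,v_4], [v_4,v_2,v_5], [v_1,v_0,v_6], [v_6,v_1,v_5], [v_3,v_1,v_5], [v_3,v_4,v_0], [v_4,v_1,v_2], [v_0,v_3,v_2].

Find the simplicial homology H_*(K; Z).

Fix the vertex order v_0 < v_1 < v_2 < v_3 < v_4 < v_5 < v_6 and write every simplex with vertices in increasing order. Then dim K = 2 and the simplices of K are:

  0-simplices (7): [v_0], [v_1], [v_2], [v_3], [v_4], [v_5], [v_6]
  1-simplices (18): (18 of them)
  2-simplices (12): (12 of them)

Hence C_0 ≅ Z^7, C_1 ≅ Z^18, C_2 ≅ Z^12.

The boundary map ∂_1: C_1 → C_0 is given by ∂[p,q] = [q] − [p]. For instance
  ∂[v_1,v_2] = [v_2] − [v_1].
This gives a 7×18 integer matrix of rank 6; reducing to Smith normal form yields diagonal entries (1,1,1,1,1,1).

The boundary map ∂_2: C_2 → C_1 maps a triangle to the signed sum of its edges. For instance
  ∂[v_0,v_1,v_6] = [v_1,v_6] − [v_0,v_6] + [v_0,v_1],
  ∂[v_0,v_2,v_6] = [v_2,v_6] − [v_0,v_6] + [v_0,v_2].
As a 18×12 matrix over Z this has rank 12, with invariant factors (1,1,1,1,1,1,1,1,1,1,1,2).

Computing H_k = (kernel of ∂_k) / (image of ∂_{k+1}):

  H_0: rank C_0 − rank ∂_1 = 7 − 6 = 1, and the invariant factors of ∂_1 are all 1, so H_0 ≅ Z.
  H_1: rank ker ∂_1 − rank ∂_2 = (18 − 6) − 12 = 0, and ∂_2 has invariant factor 2 > 1, so H_1 ≅ Z/2.
  H_2: rank ker ∂_2 − rank ∂_3 = (12 − 12) − 0 = 0, and there is no ∂_3, so H_2 ≅ 0.

As a check, the Euler characteristic is 7 − 18 + 12 = 1, which agrees with 1 − 0 + 0 = 1.

H_0 ≅ Z,  H_1 ≅ Z/2,  H_2 = 0.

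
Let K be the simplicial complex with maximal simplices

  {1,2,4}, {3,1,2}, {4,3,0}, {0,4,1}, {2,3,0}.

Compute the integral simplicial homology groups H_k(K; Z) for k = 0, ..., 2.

H_0 = Z,  H_1 = Z,  H_2 = 0.

Order the vertices as 0 < 1 < 2 < 3 < 4. Listing each simplex with vertices in this order, K has dimension 2 with simplices:

  0-simplices (5): [0], [1], [2], [3], [4]
  1-simplices (10): [0,1], [0,2], [0,3], [0,4], [1,2], [1,3], [1,4], [2,3], [2,4], [3,4]
  2-simplices (5): [0,1,4], [0,2,3], [0,3,4], [1,2,3], [1,2,4]

Hence C_0 ≅ Z^5, C_1 ≅ Z^10, C_2 ≅ Z^5.

Boundary ∂_1: C_1 → C_0 is given by ∂[p,q] = [q] − [p]. For instance
  ∂[1,3] = [3] − [1].
The resulting 5×10 matrix has rank 4, and its Smith normal form has invariant factors (1,1,1,1).

∂_2: C_2 → C_1 acts by ∂[p,q,r] = [q,r] − [p,r] + [p,q]. For instance
  ∂[1,2,4] = [2,4] − [1,4] + [1,2],
  ∂[0,3,4] = [3,4] − [0,4] + [0,3].
The resulting 10×5 matrix has rank 5, and its Smith normal form has invariant factors (1,1,1,1,1).

Computing H_k = (kernel of ∂_k) / (image of ∂_{k+1}):

  H_0: rank C_0 − rank ∂_1 = 5 − 4 = 1, and the invariant factors of ∂_1 are all 1, so H_0 = Z.
  H_1: rank ker ∂_1 − rank ∂_2 = (10 − 4) − 5 = 1, and the invariant factors of ∂_2 are all 1, so H_1 = Z.
  H_2: rank ker ∂_2 − rank ∂_3 = (5 − 5) − 0 = 0, and there is no ∂_3, so H_2 = 0.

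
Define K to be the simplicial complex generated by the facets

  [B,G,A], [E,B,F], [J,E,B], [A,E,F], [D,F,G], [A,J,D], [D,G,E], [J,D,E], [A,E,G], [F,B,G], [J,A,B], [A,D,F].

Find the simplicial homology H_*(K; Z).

H_0 = Z,  H_1 = Z_2,  H_2 = 0.

Fix the vertex order A < B < D < E < F < G < J and write every simplex with vertices in increasing order. Then dim K = 2 and the simplices of K are:

  0-simplices (7): A, B, D, E, F, G, J
  1-simplices (18): AB, AD, AE, AF, AG, AJ, BE, BF, BG, BJ, DE, DF, DG, DJ, EF, EG, EJ, FG
  2-simplices (12): ABG, ABJ, ADF, ADJ, AEF, AEG, BEF, BEJ, BFG, DEG, DEJ, DFG

giving chain groups C_0 ≅ Z^7, C_1 ≅ Z^18, C_2 ≅ Z^12.

Boundary ∂_1: C_1 → C_0 is given by ∂[p,q] = [q] − [p]. For instance
  ∂AD = D − A.
This gives a 7×18 integer matrix of rank 6; reducing to Smith normal form yields diagonal entries (1,1,1,1,1,1).

Boundary ∂_2: C_2 → C_1 sends each 2-simplex [p,q,r] to [q,r] − [p,r] + [p,q]. For instance
  ∂ADF = DF − AF + AD,
  ∂DEG = EG − DG + DE.
This gives a 18×12 integer matrix of rank 12; reducing to Smith normal form yields diagonal entries (1,1,1,1,1,1,1,1,1,1,1,2).

Now H_k = ker ∂_k / im ∂_{k+1}, so:

  H_0: rank C_0 − rank ∂_1 = 7 − 6 = 1, and the invariant factors of ∂_1 are all 1, so H_0 = Z.
  H_1: rank ker ∂_1 − rank ∂_2 = (18 − 6) − 12 = 0, and ∂_2 has invariant factor 2 > 1, so H_1 = Z_2.
  H_2: rank ker ∂_2 − rank ∂_3 = (12 − 12) − 0 = 0, and there is no ∂_3, so H_2 = 0.

As a check, the Euler characteristic is 7 − 18 + 12 = 1, which agrees with 1 − 0 + 0 = 1.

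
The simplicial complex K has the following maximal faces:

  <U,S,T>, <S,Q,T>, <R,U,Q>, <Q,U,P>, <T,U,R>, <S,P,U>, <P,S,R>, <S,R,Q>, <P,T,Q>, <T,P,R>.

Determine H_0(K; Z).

Take the total order P < Q < R < S < T < U on the vertex set. Then K (dimension 2) consists of the simplices:

  0-simplices (6): P, Q, R, S, T, U
  1-simplices (15): PQ, PR, PS, PT, PU, QR, QS, QT, QU, RS, RT, RU, ST, SU, TU
  2-simplices (10): PQT, PQU, PRS, PRT, PSU, QRS, QRU, QST, RTU, STU

giving chain groups C_0 ≅ Z^6, C_1 ≅ Z^15, C_2 ≅ Z^10.

Boundary ∂_1: C_1 → C_0 sends each edge [p,q] (with p < q) to q − p.
The resulting 6×15 matrix has rank 5, and its Smith normal form has invariant factors (1,1,1,1,1).

∂_2: C_2 → C_1 acts by ∂[p,q,r] = [q,r] − [p,r] + [p,q]. For instance
  ∂QRS = RS − QS + QR,
  ∂RTU = TU − RU + RT.
The resulting 15×10 matrix has rank 10, and its Smith normal form has invariant factors (1,1,1,1,1,1,1,1,1,2).

From H_k ≅ ker(∂_k) / im(∂_{k+1}) we obtain:

  H_0: rank C_0 − rank ∂_1 = 6 − 5 = 1, and the invariant factors of ∂_1 are all 1, so H_0 ≅ Z.

H_0 = Z.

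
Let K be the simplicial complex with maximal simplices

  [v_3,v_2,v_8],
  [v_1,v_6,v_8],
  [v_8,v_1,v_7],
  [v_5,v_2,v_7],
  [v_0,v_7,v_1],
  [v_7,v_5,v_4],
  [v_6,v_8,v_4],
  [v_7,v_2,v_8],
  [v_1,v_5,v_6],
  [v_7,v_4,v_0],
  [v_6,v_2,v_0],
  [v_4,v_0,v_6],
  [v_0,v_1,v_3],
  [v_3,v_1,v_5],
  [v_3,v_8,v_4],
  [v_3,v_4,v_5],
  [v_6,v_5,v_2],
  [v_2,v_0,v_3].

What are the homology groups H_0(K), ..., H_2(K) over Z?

Order the vertices as v_0 < v_1 < v_2 < v_3 < v_4 < v_5 < v_6 < v_7 < v_8. Listing each simplex with vertices in this order, K has dimension 2 with simplices:

  0-simplices (9): [v_0], [v_1], [v_2], [v_3], [v_4], [v_5], [v_6], [v_7], [v_8]
  1-simplices (27): (27 of them)
  2-simplices (18): (18 of them)

so the chain groups are C_0 ≅ Z^9, C_1 ≅ Z^27, C_2 ≅ Z^18.

∂_1: C_1 → C_0 is given by ∂[p,q] = [q] − [p]. For instance
  ∂[v_1,v_5] = [v_5] − [v_1].
This gives a 9×27 integer matrix of rank 8; reducing to Smith normal form yields diagonal entries (1,1,1,1,1,1,1,1).

The boundary map ∂_2: C_2 → C_1 maps a triangle to the signed sum of its edges. For instance
  ∂[v_0,v_4,v_6] = [v_4,v_6] − [v_0,v_6] + [v_0,v_4],
  ∂[v_2,v_5,v_6] = [v_5,v_6] − [v_2,v_6] + [v_2,v_5].
As a 27×18 matrix over Z this has rank 17, with invariant factors (1,1,1,1,1,1,1,1,1,1,1,1,1,1,1,1,1).

From H_k ≅ ker(∂_k) / im(∂_{k+1}) we obtain:

  H_0: rank C_0 − rank ∂_1 = 9 − 8 = 1, and the invariant factors of ∂_1 are all 1, so H_0 = Z.
  H_1: rank ker ∂_1 − rank ∂_2 = (27 − 8) − 17 = 2, and the invariant factors of ∂_2 are all 1, so H_1 = Z^2.
  H_2: rank ker ∂_2 − rank ∂_3 = (18 − 17) − 0 = 1, and there is no ∂_3, so H_2 = Z.

H_0 ≅ Z,  H_1 ≅ Z^2,  H_2 ≅ Z.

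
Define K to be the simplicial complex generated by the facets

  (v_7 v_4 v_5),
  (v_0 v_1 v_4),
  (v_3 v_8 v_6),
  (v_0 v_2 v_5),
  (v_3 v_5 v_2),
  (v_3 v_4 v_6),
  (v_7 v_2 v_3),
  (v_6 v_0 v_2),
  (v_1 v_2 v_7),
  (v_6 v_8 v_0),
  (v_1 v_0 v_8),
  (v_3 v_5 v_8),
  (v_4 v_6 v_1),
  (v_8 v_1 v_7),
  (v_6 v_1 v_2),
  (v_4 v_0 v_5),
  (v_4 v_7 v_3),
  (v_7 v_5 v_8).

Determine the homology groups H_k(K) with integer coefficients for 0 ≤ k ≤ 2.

H_0 = Z,  H_1 = Z ⊕ Z_2,  H_2 = 0.

Order the vertices as v_0 < v_1 < v_2 < v_3 < v_4 < v_5 < v_6 < v_7 < v_8. Listing each simplex with vertices in this order, K has dimension 2 with simplices:

  0-simplices (9): [v_0], [v_1], [v_2], [v_3], [v_4], [v_5], [v_6], [v_7], [v_8]
  1-simplices (27): (27 of them)
  2-simplices (18): (18 of them)

giving chain groups C_0 ≅ Z^9, C_1 ≅ Z^27, C_2 ≅ Z^18.

∂_1: C_1 → C_0 sends each edge [p,q] (with p < q) to q − p. For instance
  ∂[v_4,v_5] = [v_5] − [v_4].
The 9×27 boundary matrix has rank 8 and Smith normal form diag(1,1,1,1,1,1,1,1).

Boundary ∂_2: C_2 → C_1 acts by ∂[p,q,r] = [q,r] − [p,r] + [p,q]. For instance
  ∂[v_4,v_5,v_7] = [v_5,v_7] − [v_4,v_7] + [v_4,v_5],
  ∂[v_0,v_1,v_4] = [v_1,v_4] − [v_0,v_4] + [v_0,v_1].
This gives a 27×18 integer matrix of rank 18; reducing to Smith normal form yields diagonal entries (1,1,1,1,1,1,1,1,1,1,1,1,1,1,1,1,1,2).

Now H_k = ker ∂_k / im ∂_{k+1}, so:

  H_0: rank C_0 − rank ∂_1 = 9 − 8 = 1, and the invariant factors of ∂_1 are all 1, so H_0 = Z.
  H_1: rank ker ∂_1 − rank ∂_2 = (27 − 8) − 18 = 1, and ∂_2 has invariant factor 2 > 1, so H_1 = Z ⊕ Z_2.
  H_2: rank ker ∂_2 − rank ∂_3 = (18 − 18) − 0 = 0, and there is no ∂_3, so H_2 = 0.

As a check, the Euler characteristic is 9 − 27 + 18 = 0, which agrees with 1 − 1 + 0 = 0.
(K is a triangulation of the Klein bottle.)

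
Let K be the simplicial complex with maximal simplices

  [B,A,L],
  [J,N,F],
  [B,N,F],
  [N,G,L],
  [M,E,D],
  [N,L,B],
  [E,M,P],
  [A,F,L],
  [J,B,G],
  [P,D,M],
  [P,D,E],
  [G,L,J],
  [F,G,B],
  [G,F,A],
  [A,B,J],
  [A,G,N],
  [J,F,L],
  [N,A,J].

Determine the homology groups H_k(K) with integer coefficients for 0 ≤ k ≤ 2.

Order the vertices as A < B < D < E < F < G < J < L < M < N < P. Listing each simplex with vertices in this order, K has dimension 2 with simplices:

  0-simplices (11): A, B, D, E, F, G, J, L, M, N, P
  1-simplices (27): AB, AF, AG, AJ, AL, AN, BF, BG, BJ, BL, BN, DE, DM, DP, EM, EP, FG, FJ, FL, FN, GJ, GL, GN, JL, JN, LN, MP
  2-simplices (18): ABJ, ABL, AFG, AFL, AGN, AJN, BFG, BFN, BGJ, BLN, DEM, DEP, DMP, EMP, FJL, FJN, GJL, GLN

giving chain groups C_0 ≅ Z^11, C_1 ≅ Z^27, C_2 ≅ Z^18.

Boundary ∂_1: C_1 → C_0 is given by ∂[p,q] = [q] − [p]. For instance
  ∂EP = P − E.
This gives a 11×27 integer matrix of rank 9; reducing to Smith normal form yields diagonal entries (1,1,1,1,1,1,1,1,1).

∂_2: C_2 → C_1 acts by ∂[p,q,r] = [q,r] − [p,r] + [p,q]. For instance
  ∂AFL = FL − AL + AF,
  ∂DEP = EP − DP + DE.
The 27×18 boundary matrix has rank 16 and Smith normal form diag(1,1,1,1,1,1,1,1,1,1,1,1,1,1,1,1).

From H_k ≅ ker(∂_k) / im(∂_{k+1}) we obtain:

  H_0: rank C_0 − rank ∂_1 = 11 − 9 = 2, and the invariant factors of ∂_1 are all 1, so H_0 ≅ Z^2.
  H_1: rank ker ∂_1 − rank ∂_2 = (27 − 9) − 16 = 2, and the invariant factors of ∂_2 are all 1, so H_1 ≅ Z^2.
  H_2: rank ker ∂_2 − rank ∂_3 = (18 − 16) − 0 = 2, and there is no ∂_3, so H_2 ≅ Z^2.

H_0 ≅ Z^2,  H_1 ≅ Z^2,  H_2 ≅ Z^2.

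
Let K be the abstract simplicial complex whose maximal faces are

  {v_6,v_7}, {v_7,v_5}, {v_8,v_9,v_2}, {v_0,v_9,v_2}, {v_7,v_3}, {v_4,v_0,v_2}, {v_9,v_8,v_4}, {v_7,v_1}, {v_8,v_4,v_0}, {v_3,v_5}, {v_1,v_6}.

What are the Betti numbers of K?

K has 10 vertices, 16 edges, 5 triangles.
rank ∂_0 = 0, rank ∂_1 = 8 ⇒ b_0 = 10 − 0 − 8 = 2; all invariant factors of ∂_1 are 1 so no torsion. So H_0 ≅ Z^2.
rank ∂_1 = 8, rank ∂_2 = 5 ⇒ b_1 = 16 − 8 − 5 = 3; all invariant factors of ∂_2 are 1 so no torsion. So H_1 ≅ Z^3.
rank ∂_2 = 5, rank ∂_3 = 0 ⇒ b_2 = 5 − 5 − 0 = 0. So H_2 ≅ 0.

b_0 = 2, b_1 = 3, b_2 = 0.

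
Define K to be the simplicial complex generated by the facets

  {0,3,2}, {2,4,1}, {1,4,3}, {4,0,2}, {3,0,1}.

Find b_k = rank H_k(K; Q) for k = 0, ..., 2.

b_0 = 1, b_1 = 1, b_2 = 0.

Take the total order 0 < 1 < 2 < 3 < 4 on the vertex set. Then K (dimension 2) consists of the simplices:

  0-simplices (5): [0], [1], [2], [3], [4]
  1-simplices (10): [0,1], [0,2], [0,3], [0,4], [1,2], [1,3], [1,4], [2,3], [2,4], [3,4]
  2-simplices (5): [0,1,3], [0,2,3], [0,2,4], [1,2,4], [1,3,4]

giving chain groups C_0 ≅ Z^5, C_1 ≅ Z^10, C_2 ≅ Z^5.

∂_1: C_1 → C_0 is given by ∂[p,q] = [q] − [p].
As a 5×10 matrix over Z this has rank 4, with invariant factors (1,1,1,1).

Boundary ∂_2: C_2 → C_1 sends each 2-simplex [p,q,r] to [q,r] − [p,r] + [p,q]. For instance
  ∂[0,2,4] = [2,4] − [0,4] + [0,2],
  ∂[1,3,4] = [3,4] − [1,4] + [1,3].
As a 10×5 matrix over Z this has rank 5, with invariant factors (1,1,1,1,1).

Reading off H_k = ker ∂_k / im ∂_{k+1}:

  H_0: rank C_0 − rank ∂_1 = 5 − 4 = 1, and the invariant factors of ∂_1 are all 1, so H_0 ≅ Z.
  H_1: rank ker ∂_1 − rank ∂_2 = (10 − 4) − 5 = 1, and the invariant factors of ∂_2 are all 1, so H_1 ≅ Z.
  H_2: rank ker ∂_2 − rank ∂_3 = (5 − 5) − 0 = 0, and there is no ∂_3, so H_2 ≅ 0.

Hence the Betti numbers are b_0 = 1, b_1 = 1, b_2 = 0.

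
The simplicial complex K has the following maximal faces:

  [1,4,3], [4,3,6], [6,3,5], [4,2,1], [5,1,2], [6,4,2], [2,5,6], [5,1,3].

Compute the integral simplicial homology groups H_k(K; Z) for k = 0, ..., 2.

We work with the vertex ordering 1 < 2 < 3 < 4 < 5 < 6. The simplices of K, each written with vertices in increasing order, are:

  0-simplices (6): [1], [2], [3], [4], [5], [6]
  1-simplices (12): [1,2], [1,3], [1,4], [1,5], [2,4], [2,5], [2,6], [3,4], [3,5], [3,6], [4,6], [5,6]
  2-simplices (8): [1,2,4], [1,2,5], [1,3,4], [1,3,5], [2,4,6], [2,5,6], [3,4,6], [3,5,6]

Hence C_0 ≅ Z^6, C_1 ≅ Z^12, C_2 ≅ Z^8.

Boundary ∂_1: C_1 → C_0 maps an edge to its endpoints' difference, ∂[p,q] = q − p. For instance
  ∂[3,5] = [5] − [3].
The resulting 6×12 matrix has rank 5, and its Smith normal form has invariant factors (1,1,1,1,1).

∂_2: C_2 → C_1 maps a triangle to the signed sum of its edges. For instance
  ∂[1,3,5] = [3,5] − [1,5] + [1,3],
  ∂[1,2,4] = [2,4] − [1,4] + [1,2].
This gives a 12×8 integer matrix of rank 7; reducing to Smith normal form yields diagonal entries (1,1,1,1,1,1,1).

Computing H_k = (kernel of ∂_k) / (image of ∂_{k+1}):

  H_0: rank C_0 − rank ∂_1 = 6 − 5 = 1, and the invariant factors of ∂_1 are all 1, so H_0 = Z.
  H_1: rank ker ∂_1 − rank ∂_2 = (12 − 5) − 7 = 0, and the invariant factors of ∂_2 are all 1, so H_1 = 0.
  H_2: rank ker ∂_2 − rank ∂_3 = (8 − 7) − 0 = 1, and there is no ∂_3, so H_2 = Z.

H_0 ≅ Z,  H_1 = 0,  H_2 ≅ Z.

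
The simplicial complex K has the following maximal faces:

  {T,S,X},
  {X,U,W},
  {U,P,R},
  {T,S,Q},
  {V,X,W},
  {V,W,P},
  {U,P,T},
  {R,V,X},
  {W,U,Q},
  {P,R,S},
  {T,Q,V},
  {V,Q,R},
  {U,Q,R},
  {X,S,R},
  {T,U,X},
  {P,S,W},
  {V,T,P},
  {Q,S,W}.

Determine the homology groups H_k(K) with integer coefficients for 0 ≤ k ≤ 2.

Take the total order P < Q < R < S < T < U < V < W < X on the vertex set. Then K (dimension 2) consists of the simplices:

  0-simplices (9): P, Q, R, S, T, U, V, W, X
  1-simplices (27): PR, PS, PT, PU, PV, PW, QR, QS, QT, QU, QV, QW, RS, RU, RV, RX, ST, SW, SX, TU, TV, TX, UW, UX, VW, VX, WX
  2-simplices (18): PRS, PRU, PSW, PTU, PTV, PVW, QRU, QRV, QST, QSW, QTV, QUW, RSX, RVX, STX, TUX, UWX, VWX

giving chain groups C_0 ≅ Z^9, C_1 ≅ Z^27, C_2 ≅ Z^18.

The boundary map ∂_1: C_1 → C_0 maps an edge to its endpoints' difference, ∂[p,q] = q − p.
This gives a 9×27 integer matrix of rank 8; reducing to Smith normal form yields diagonal entries (1,1,1,1,1,1,1,1).

The boundary map ∂_2: C_2 → C_1 maps a triangle to the signed sum of its edges. For instance
  ∂PRU = RU − PU + PR,
  ∂QUW = UW − QW + QU.
The resulting 27×18 matrix has rank 17, and its Smith normal form has invariant factors (1,1,1,1,1,1,1,1,1,1,1,1,1,1,1,1,1).

Reading off H_k = ker ∂_k / im ∂_{k+1}:

  H_0: rank C_0 − rank ∂_1 = 9 − 8 = 1, and the invariant factors of ∂_1 are all 1, so H_0 ≅ Z.
  H_1: rank ker ∂_1 − rank ∂_2 = (27 − 8) − 17 = 2, and the invariant factors of ∂_2 are all 1, so H_1 ≅ Z^2.
  H_2: rank ker ∂_2 − rank ∂_3 = (18 − 17) − 0 = 1, and there is no ∂_3, so H_2 ≅ Z.

H_0 ≅ Z,  H_1 ≅ Z^2,  H_2 ≅ Z.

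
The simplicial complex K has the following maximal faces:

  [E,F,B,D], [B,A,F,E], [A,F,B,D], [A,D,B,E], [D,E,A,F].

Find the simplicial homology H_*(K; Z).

K has 5 vertices, 10 edges, 10 triangles, 5 3-simplices.
rank ∂_0 = 0, rank ∂_1 = 4 ⇒ b_0 = 5 − 0 − 4 = 1; all invariant factors of ∂_1 are 1 so no torsion. So H_0 = Z.
rank ∂_1 = 4, rank ∂_2 = 6 ⇒ b_1 = 10 − 4 − 6 = 0; all invariant factors of ∂_2 are 1 so no torsion. So H_1 = 0.
rank ∂_2 = 6, rank ∂_3 = 4 ⇒ b_2 = 10 − 6 − 4 = 0; all invariant factors of ∂_3 are 1 so no torsion. So H_2 = 0.
rank ∂_3 = 4, rank ∂_4 = 0 ⇒ b_3 = 5 − 4 − 0 = 1. So H_3 = Z.

H_0 = Z,  H_1 = 0,  H_2 = 0,  H_3 = Z.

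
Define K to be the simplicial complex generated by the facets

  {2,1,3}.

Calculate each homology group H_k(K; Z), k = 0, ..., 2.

H_0 ≅ Z,  H_1 = 0,  H_2 = 0.

Take the total order 1 < 2 < 3 on the vertex set. Then K (dimension 2) consists of the simplices:

  0-simplices (3): [1], [2], [3]
  1-simplices (3): [1,2], [1,3], [2,3]
  2-simplices (1): [1,2,3]

giving chain groups C_0 ≅ Z^3, C_1 ≅ Z^3, C_2 ≅ Z^1.

The boundary map ∂_1: C_1 → C_0 maps an edge to its endpoints' difference, ∂[p,q] = q − p. For instance
  ∂[2,3] = [3] − [2].
The resulting 3×3 matrix has rank 2, and its Smith normal form has invariant factors (1,1).

∂_2: C_2 → C_1 acts by ∂[p,q,r] = [q,r] − [p,r] + [p,q]. For instance
  ∂[1,2,3] = [2,3] − [1,3] + [1,2].
This gives a 3×1 integer matrix of rank 1; reducing to Smith normal form yields diagonal entries (1).

Computing H_k = (kernel of ∂_k) / (image of ∂_{k+1}):

  H_0: rank C_0 − rank ∂_1 = 3 − 2 = 1, and the invariant factors of ∂_1 are all 1, so H_0 ≅ Z.
  H_1: rank ker ∂_1 − rank ∂_2 = (3 − 2) − 1 = 0, and the invariant factors of ∂_2 are all 1, so H_1 ≅ 0.
  H_2: rank ker ∂_2 − rank ∂_3 = (1 − 1) − 0 = 0, and there is no ∂_3, so H_2 ≅ 0.

(K is a triangulation of the 2-simplex.)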